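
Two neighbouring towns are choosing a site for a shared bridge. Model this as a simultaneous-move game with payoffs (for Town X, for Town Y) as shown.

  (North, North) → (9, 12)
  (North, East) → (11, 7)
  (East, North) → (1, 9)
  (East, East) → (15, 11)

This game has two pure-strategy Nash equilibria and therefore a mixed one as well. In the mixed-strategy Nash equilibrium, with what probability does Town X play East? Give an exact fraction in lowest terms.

5/7

Town X's mix p on North must make Town Y indifferent between North and East.
Town Y's payoff from North: 12p + 9(1−p). From East: 7p + 11(1−p).
Set equal: 5p = 2(1−p) → p = 2/7.
Probability on East is 1 − 2/7 = 5/7.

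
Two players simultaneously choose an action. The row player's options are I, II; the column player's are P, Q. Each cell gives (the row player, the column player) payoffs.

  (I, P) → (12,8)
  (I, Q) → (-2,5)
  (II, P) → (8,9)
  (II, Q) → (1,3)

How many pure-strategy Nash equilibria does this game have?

1

(I, P): the row player gets 12 (best alternative 8); the column player gets 8 (best alternative 5). Neither deviates — NE.
(II, Q) is not a NE: the column player would switch to P (9 > 3).
No other cell survives both best-response checks, so there is 1 pure NE.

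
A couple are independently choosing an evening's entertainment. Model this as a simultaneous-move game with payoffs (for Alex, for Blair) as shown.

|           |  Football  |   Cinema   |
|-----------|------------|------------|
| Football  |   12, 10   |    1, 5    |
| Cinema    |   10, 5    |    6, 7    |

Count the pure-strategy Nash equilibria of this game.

Both Football: Alex gets 12 (best alternative 10); Blair gets 10 (best alternative 5). Neither deviates — NE.
Both Cinema: Alex gets 6 (best alternative 1); Blair gets 7 (best alternative 5). Neither deviates — NE.
(Cinema, Football) is not a NE: Alex would switch to Football (12 > 10).
No other cell survives both best-response checks, so there are 2 pure NE.

2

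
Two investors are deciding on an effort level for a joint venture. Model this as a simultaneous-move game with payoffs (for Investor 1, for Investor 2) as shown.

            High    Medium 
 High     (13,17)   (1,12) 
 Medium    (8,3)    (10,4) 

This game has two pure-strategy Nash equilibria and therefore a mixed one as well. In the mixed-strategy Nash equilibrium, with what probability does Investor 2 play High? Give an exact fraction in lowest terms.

Investor 2's mix q on High must make Investor 1 indifferent between High and Medium.
Investor 1's payoff from High: 13q + 1(1−q). From Medium: 8q + 10(1−q).
Set equal: 5q = 9(1−q) → q = 9/14.

9/14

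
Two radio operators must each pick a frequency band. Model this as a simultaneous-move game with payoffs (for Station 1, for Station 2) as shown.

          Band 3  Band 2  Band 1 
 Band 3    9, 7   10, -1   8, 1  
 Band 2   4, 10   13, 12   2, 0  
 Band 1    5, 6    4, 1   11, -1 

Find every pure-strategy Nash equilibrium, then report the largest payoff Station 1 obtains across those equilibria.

Both Band 3 is a pure NE (Station 1: 9 ≥ 5; Station 2: 7 ≥ 1). Station 1 gets 9.
Both Band 2 is a pure NE (Station 1: 13 ≥ 10; Station 2: 12 ≥ 10). Station 1 gets 13.
Every other cell has a profitable deviation for at least one player. Highest of {9, 13} is 13.

13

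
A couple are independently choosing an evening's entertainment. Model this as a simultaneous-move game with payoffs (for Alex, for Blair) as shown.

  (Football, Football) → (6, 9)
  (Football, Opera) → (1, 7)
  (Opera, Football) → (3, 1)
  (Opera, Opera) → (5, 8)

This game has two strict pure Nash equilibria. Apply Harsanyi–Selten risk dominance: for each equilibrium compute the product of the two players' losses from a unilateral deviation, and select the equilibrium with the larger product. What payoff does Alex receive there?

At both Football: Alex loses 6 − 3 = 3 by deviating; Blair loses 9 − 7 = 2. Product = 3·2 = 6.
At both Opera: Alex loses 5 − 1 = 4 by deviating; Blair loses 8 − 1 = 7. Product = 4·7 = 28.
28 > 6, so both Opera is risk-dominant. Alex's payoff there is 5.

5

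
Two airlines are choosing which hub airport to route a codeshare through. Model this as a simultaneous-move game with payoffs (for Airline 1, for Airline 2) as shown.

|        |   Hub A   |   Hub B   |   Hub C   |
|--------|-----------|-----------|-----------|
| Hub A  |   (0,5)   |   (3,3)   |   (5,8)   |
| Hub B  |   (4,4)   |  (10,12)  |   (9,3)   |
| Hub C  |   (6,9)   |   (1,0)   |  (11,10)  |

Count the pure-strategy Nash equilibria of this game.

2

Both Hub B: Airline 1 gets 10 (best alternative 3); Airline 2 gets 12 (best alternative 4). Neither deviates — NE.
Both Hub C: Airline 1 gets 11 (best alternative 9); Airline 2 gets 10 (best alternative 9). Neither deviates — NE.
Both Hub A is not a NE: Airline 1 would switch to Hub C (6 > 0).
No other cell survives both best-response checks, so there are 2 pure NE.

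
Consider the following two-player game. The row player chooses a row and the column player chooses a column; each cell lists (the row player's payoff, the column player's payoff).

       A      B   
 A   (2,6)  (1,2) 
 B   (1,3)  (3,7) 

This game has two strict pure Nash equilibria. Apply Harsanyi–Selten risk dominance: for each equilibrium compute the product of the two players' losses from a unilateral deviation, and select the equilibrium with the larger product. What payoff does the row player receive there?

3

At both A: the row player loses 2 − 1 = 1 by deviating; the column player loses 6 − 2 = 4. Product = 1·4 = 4.
At both B: the row player loses 3 − 1 = 2 by deviating; the column player loses 7 − 3 = 4. Product = 2·4 = 8.
8 > 4, so both B is risk-dominant. The row player's payoff there is 3.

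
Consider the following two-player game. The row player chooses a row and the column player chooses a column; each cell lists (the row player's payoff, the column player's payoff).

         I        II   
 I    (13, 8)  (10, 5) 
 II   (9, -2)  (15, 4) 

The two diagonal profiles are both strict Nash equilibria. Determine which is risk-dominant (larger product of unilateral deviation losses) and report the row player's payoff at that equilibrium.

At both I: the row player loses 13 − 9 = 4 by deviating; the column player loses 8 − 5 = 3. Product = 4·3 = 12.
At both II: the row player loses 15 − 10 = 5 by deviating; the column player loses 4 − (-2) = 6. Product = 5·6 = 30.
30 > 12, so both II is risk-dominant. The row player's payoff there is 15.

15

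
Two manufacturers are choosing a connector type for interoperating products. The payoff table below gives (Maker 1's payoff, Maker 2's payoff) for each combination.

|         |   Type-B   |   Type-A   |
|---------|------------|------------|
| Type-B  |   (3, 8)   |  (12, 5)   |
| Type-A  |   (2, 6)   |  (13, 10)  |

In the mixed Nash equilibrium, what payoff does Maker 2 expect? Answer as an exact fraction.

50/7

Maker 1 mixes with probability p on Type-B, chosen so Maker 2 is indifferent: 8p + 6(1−p) = 5p + 10(1−p) gives p = 4/7.
Maker 2's expected payoff is 8·4/7 + 6·3/7 = 50/7.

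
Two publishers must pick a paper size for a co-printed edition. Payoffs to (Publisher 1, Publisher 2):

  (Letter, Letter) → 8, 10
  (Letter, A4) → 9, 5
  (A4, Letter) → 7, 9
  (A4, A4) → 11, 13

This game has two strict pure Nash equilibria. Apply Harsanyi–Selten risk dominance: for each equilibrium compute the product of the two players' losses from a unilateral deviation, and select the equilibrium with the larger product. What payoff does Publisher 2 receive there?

At both Letter: Publisher 1 loses 8 − 7 = 1 by deviating; Publisher 2 loses 10 − 5 = 5. Product = 1·5 = 5.
At both A4: Publisher 1 loses 11 − 9 = 2 by deviating; Publisher 2 loses 13 − 9 = 4. Product = 2·4 = 8.
8 > 5, so both A4 is risk-dominant. Publisher 2's payoff there is 13.

13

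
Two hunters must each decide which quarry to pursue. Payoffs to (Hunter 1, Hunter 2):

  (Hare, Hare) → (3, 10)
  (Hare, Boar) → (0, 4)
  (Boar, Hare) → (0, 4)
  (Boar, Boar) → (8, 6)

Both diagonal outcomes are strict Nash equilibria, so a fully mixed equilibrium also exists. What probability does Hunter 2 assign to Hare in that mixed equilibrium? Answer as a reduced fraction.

8/11

Hunter 2's mix q on Hare must make Hunter 1 indifferent between Hare and Boar.
Hunter 1's payoff from Hare: 3q + 0(1−q). From Boar: 0q + 8(1−q).
Set equal: 3q = 8(1−q) → q = 8/11.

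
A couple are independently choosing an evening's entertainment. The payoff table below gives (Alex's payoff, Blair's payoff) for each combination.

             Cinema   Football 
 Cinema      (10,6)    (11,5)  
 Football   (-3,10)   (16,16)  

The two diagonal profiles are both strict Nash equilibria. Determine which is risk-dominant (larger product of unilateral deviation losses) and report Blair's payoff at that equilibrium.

At both Cinema: Alex loses 10 − (-3) = 13 by deviating; Blair loses 6 − 5 = 1. Product = 13·1 = 13.
At both Football: Alex loses 16 − 11 = 5 by deviating; Blair loses 16 − 10 = 6. Product = 5·6 = 30.
30 > 13, so both Football is risk-dominant. Blair's payoff there is 16.

16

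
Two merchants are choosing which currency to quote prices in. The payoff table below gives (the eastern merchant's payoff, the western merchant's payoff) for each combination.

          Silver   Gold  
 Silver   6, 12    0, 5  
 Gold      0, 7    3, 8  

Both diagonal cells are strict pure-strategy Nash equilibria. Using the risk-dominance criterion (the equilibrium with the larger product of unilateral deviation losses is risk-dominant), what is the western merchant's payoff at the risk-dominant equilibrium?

12

At both Silver: the eastern merchant loses 6 − 0 = 6 by deviating; the western merchant loses 12 − 5 = 7. Product = 6·7 = 42.
At both Gold: the eastern merchant loses 3 − 0 = 3 by deviating; the western merchant loses 8 − 7 = 1. Product = 3·1 = 3.
42 > 3, so both Silver is risk-dominant. The western merchant's payoff there is 12.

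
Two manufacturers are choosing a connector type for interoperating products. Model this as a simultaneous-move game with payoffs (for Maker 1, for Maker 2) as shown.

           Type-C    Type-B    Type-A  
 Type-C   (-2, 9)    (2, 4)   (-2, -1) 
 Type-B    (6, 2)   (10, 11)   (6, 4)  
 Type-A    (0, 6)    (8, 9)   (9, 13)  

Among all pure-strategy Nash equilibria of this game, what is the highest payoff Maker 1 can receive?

10

Both Type-B is a pure NE (Maker 1: 10 ≥ 8; Maker 2: 11 ≥ 4). Maker 1 gets 10.
Both Type-A is a pure NE (Maker 1: 9 ≥ 6; Maker 2: 13 ≥ 9). Maker 1 gets 9.
Every other cell has a profitable deviation for at least one player. Highest of {10, 9} is 10.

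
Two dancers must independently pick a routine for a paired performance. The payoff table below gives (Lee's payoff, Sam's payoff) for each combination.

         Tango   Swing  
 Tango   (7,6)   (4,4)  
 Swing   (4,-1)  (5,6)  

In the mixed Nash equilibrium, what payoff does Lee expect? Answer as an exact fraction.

19/4

Sam mixes with probability q on Tango, chosen so Lee is indifferent: 7q + 4(1−q) = 4q + 5(1−q) gives q = 1/4.
Lee's expected payoff (from either row, since indifferent) is 7·1/4 + 4·3/4 = 19/4.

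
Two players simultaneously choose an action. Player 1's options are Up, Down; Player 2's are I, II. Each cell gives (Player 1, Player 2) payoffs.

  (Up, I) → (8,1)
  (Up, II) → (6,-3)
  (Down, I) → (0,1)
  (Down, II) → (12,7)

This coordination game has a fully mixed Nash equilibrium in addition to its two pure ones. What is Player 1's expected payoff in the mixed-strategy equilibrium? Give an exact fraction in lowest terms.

48/7

Player 2 mixes with probability q on I, chosen so Player 1 is indifferent: 8q + 6(1−q) = 0q + 12(1−q) gives q = 3/7.
Player 1's expected payoff (from either row, since indifferent) is 8·3/7 + 6·4/7 = 48/7.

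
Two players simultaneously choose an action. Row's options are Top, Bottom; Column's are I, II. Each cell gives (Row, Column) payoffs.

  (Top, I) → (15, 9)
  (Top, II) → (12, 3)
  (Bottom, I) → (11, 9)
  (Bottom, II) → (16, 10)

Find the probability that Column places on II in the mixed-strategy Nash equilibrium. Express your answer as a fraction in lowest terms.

Column's mix q on I must make Row indifferent between Top and Bottom.
Row's payoff from Top: 15q + 12(1−q). From Bottom: 11q + 16(1−q).
Set equal: 4q = 4(1−q) → q = 4/8 = 1/2.
Probability on II is 1 − 1/2 = 1/2.

1/2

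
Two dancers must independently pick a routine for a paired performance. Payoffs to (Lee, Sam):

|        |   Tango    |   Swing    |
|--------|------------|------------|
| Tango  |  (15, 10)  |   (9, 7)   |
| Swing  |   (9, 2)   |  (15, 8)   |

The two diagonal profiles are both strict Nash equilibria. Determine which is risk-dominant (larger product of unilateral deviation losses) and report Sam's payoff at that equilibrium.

At both Tango: Lee loses 15 − 9 = 6 by deviating; Sam loses 10 − 7 = 3. Product = 6·3 = 18.
At both Swing: Lee loses 15 − 9 = 6 by deviating; Sam loses 8 − 2 = 6. Product = 6·6 = 36.
36 > 18, so both Swing is risk-dominant. Sam's payoff there is 8.

8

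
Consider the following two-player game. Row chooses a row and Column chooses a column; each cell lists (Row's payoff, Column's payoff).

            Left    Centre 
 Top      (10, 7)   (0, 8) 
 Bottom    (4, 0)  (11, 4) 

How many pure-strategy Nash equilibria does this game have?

1

(Bottom, Centre): Row gets 11 (best alternative 0); Column gets 4 (best alternative 0). Neither deviates — NE.
(Top, Left) is not a NE: Column would switch to Centre (8 > 7).
No other cell survives both best-response checks, so there is 1 pure NE.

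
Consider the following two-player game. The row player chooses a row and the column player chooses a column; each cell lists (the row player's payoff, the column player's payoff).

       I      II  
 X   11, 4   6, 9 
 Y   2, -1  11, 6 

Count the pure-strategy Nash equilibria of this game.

1

(Y, II): the row player gets 11 (best alternative 6); the column player gets 6 (best alternative -1). Neither deviates — NE.
(X, I) is not a NE: the column player would switch to II (9 > 4).
No other cell survives both best-response checks, so there is 1 pure NE.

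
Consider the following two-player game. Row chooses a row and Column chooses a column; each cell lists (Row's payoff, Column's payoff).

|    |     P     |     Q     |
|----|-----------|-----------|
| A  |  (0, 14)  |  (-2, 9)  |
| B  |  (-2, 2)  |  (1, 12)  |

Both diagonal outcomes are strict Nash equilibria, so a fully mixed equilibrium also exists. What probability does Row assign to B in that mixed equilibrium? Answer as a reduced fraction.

1/3

Row's mix p on A must make Column indifferent between P and Q.
Column's payoff from P: 14p + 2(1−p). From Q: 9p + 12(1−p).
Set equal: 5p = 10(1−p) → p = 10/15 = 2/3.
Probability on B is 1 − 2/3 = 1/3.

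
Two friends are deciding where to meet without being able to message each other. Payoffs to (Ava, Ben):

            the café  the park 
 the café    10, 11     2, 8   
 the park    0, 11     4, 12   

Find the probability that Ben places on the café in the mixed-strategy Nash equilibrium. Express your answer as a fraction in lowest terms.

1/6

Ben's mix q on the café must make Ava indifferent between the café and the park.
Ava's payoff from the café: 10q + 2(1−q). From the park: 0q + 4(1−q).
Set equal: 10q = 2(1−q) → q = 2/12 = 1/6.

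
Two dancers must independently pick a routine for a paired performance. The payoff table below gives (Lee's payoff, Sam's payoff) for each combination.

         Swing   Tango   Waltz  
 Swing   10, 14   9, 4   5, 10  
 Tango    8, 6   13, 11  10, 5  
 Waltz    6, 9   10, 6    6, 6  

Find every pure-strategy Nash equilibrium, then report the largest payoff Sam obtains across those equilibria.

Both Swing is a pure NE (Lee: 10 ≥ 8; Sam: 14 ≥ 10). Sam gets 14.
Both Tango is a pure NE (Lee: 13 ≥ 10; Sam: 11 ≥ 6). Sam gets 11.
Every other cell has a profitable deviation for at least one player. Highest of {14, 11} is 14.

14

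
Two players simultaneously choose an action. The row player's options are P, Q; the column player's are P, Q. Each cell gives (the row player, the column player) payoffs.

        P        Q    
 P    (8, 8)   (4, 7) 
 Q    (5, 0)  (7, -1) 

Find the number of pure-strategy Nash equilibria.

1

Both P: the row player gets 8 (best alternative 5); the column player gets 8 (best alternative 7). Neither deviates — NE.
Both Q is not a NE: the column player would switch to P (0 > -1).
No other cell survives both best-response checks, so there is 1 pure NE.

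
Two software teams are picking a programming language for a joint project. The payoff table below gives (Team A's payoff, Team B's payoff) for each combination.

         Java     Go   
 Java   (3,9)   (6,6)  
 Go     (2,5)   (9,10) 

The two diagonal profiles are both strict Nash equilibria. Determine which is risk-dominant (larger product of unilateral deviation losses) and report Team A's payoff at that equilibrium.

At both Java: Team A loses 3 − 2 = 1 by deviating; Team B loses 9 − 6 = 3. Product = 1·3 = 3.
At both Go: Team A loses 9 − 6 = 3 by deviating; Team B loses 10 − 5 = 5. Product = 3·5 = 15.
15 > 3, so both Go is risk-dominant. Team A's payoff there is 9.

9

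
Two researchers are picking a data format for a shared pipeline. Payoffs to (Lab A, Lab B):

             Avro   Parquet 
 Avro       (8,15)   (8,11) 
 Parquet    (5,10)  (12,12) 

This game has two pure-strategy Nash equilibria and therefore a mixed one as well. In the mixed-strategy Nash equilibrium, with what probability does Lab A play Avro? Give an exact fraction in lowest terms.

Lab A's mix p on Avro must make Lab B indifferent between Avro and Parquet.
Lab B's payoff from Avro: 15p + 10(1−p). From Parquet: 11p + 12(1−p).
Set equal: 4p = 2(1−p) → p = 2/6 = 1/3.

1/3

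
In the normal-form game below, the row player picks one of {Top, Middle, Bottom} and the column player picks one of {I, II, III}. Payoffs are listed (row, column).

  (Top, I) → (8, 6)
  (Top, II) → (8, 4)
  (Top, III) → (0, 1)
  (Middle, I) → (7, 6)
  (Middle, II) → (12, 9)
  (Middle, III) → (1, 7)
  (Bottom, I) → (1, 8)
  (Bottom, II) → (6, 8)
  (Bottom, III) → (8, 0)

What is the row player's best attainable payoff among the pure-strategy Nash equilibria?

12

(Top, I) is a pure NE (the row player: 8 ≥ 7; the column player: 6 ≥ 4). The row player gets 8.
(Middle, II) is a pure NE (the row player: 12 ≥ 8; the column player: 9 ≥ 7). The row player gets 12.
Every other cell has a profitable deviation for at least one player. Highest of {8, 12} is 12.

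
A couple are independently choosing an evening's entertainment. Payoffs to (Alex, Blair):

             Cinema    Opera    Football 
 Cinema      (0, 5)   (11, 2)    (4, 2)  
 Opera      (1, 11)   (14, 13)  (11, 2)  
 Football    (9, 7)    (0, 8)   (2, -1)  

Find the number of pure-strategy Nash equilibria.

Both Opera: Alex gets 14 (best alternative 11); Blair gets 13 (best alternative 11). Neither deviates — NE.
Both Football is not a NE: Alex would switch to Opera (11 > 2).
No other cell survives both best-response checks, so there is 1 pure NE.

1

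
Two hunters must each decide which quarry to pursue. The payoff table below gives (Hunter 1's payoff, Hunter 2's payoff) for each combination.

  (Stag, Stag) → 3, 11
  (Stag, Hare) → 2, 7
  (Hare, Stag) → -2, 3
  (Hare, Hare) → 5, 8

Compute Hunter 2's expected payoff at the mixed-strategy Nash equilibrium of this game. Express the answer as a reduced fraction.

Hunter 1 mixes with probability p on Stag, chosen so Hunter 2 is indifferent: 11p + 3(1−p) = 7p + 8(1−p) gives p = 5/9.
Hunter 2's expected payoff is 11·5/9 + 3·4/9 = 67/9.

67/9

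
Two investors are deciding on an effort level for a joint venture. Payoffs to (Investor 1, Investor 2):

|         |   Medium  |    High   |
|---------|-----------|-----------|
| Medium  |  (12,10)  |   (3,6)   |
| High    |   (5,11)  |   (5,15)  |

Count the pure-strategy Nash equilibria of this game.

2

Both Medium: Investor 1 gets 12 (best alternative 5); Investor 2 gets 10 (best alternative 6). Neither deviates — NE.
Both High: Investor 1 gets 5 (best alternative 3); Investor 2 gets 15 (best alternative 11). Neither deviates — NE.
(High, Medium) is not a NE: Investor 1 would switch to Medium (12 > 5).
No other cell survives both best-response checks, so there are 2 pure NE.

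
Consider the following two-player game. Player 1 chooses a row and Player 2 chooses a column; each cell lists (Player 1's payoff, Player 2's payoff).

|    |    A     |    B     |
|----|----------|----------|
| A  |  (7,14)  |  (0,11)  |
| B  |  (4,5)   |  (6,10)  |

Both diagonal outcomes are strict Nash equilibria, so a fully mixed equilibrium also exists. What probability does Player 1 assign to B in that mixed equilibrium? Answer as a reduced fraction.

3/8

Player 1's mix p on A must make Player 2 indifferent between A and B.
Player 2's payoff from A: 14p + 5(1−p). From B: 11p + 10(1−p).
Set equal: 3p = 5(1−p) → p = 5/8.
Probability on B is 1 − 5/8 = 3/8.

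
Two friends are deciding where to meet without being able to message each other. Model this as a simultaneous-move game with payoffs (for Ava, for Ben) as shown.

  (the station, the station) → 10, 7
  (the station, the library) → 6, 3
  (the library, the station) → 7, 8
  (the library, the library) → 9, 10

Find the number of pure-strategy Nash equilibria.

Both the station: Ava gets 10 (best alternative 7); Ben gets 7 (best alternative 3). Neither deviates — NE.
Both the library: Ava gets 9 (best alternative 6); Ben gets 10 (best alternative 8). Neither deviates — NE.
(the library, the station) is not a NE: Ava would switch to the station (10 > 7).
No other cell survives both best-response checks, so there are 2 pure NE.

2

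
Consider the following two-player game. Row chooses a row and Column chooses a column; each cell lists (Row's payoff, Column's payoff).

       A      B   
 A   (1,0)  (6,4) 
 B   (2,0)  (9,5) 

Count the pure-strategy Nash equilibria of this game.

Both B: Row gets 9 (best alternative 6); Column gets 5 (best alternative 0). Neither deviates — NE.
Both A is not a NE: Row would switch to B (2 > 1).
No other cell survives both best-response checks, so there is 1 pure NE.

1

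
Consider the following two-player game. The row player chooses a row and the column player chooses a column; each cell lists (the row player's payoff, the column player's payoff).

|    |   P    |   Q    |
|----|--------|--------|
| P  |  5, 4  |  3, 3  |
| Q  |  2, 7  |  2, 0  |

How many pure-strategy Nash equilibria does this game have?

Both P: the row player gets 5 (best alternative 2); the column player gets 4 (best alternative 3). Neither deviates — NE.
Both Q is not a NE: the row player would switch to P (3 > 2).
No other cell survives both best-response checks, so there is 1 pure NE.

1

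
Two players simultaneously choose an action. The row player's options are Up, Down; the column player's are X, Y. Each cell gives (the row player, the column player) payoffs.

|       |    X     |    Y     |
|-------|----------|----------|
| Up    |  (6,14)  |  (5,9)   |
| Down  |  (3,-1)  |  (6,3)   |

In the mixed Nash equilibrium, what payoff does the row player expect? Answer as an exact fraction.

The column player mixes with probability q on X, chosen so the row player is indifferent: 6q + 5(1−q) = 3q + 6(1−q) gives q = 1/4.
The row player's expected payoff (from either row, since indifferent) is 6·1/4 + 5·3/4 = 21/4.

21/4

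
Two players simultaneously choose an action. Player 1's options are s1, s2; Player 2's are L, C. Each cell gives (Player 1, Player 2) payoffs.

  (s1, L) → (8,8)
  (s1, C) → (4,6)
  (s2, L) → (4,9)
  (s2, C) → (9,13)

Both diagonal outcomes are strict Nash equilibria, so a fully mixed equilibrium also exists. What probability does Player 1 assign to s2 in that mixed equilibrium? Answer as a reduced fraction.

Player 1's mix p on s1 must make Player 2 indifferent between L and C.
Player 2's payoff from L: 8p + 9(1−p). From C: 6p + 13(1−p).
Set equal: 2p = 4(1−p) → p = 4/6 = 2/3.
Probability on s2 is 1 − 2/3 = 1/3.

1/3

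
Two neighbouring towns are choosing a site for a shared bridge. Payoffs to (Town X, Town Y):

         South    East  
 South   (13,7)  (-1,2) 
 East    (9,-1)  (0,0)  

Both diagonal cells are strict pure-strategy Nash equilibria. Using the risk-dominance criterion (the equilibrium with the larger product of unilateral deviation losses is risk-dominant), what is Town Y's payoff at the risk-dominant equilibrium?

At both South: Town X loses 13 − 9 = 4 by deviating; Town Y loses 7 − 2 = 5. Product = 4·5 = 20.
At both East: Town X loses 0 − (-1) = 1 by deviating; Town Y loses 0 − (-1) = 1. Product = 1·1 = 1.
20 > 1, so both South is risk-dominant. Town Y's payoff there is 7.

7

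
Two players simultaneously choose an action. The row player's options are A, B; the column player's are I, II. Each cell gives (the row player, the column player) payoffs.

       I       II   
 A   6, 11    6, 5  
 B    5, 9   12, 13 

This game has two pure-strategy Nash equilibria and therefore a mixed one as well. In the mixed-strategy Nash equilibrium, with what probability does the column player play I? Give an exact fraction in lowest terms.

The column player's mix q on I must make the row player indifferent between A and B.
The row player's payoff from A: 6q + 6(1−q). From B: 5q + 12(1−q).
Set equal: 1q = 6(1−q) → q = 6/7.

6/7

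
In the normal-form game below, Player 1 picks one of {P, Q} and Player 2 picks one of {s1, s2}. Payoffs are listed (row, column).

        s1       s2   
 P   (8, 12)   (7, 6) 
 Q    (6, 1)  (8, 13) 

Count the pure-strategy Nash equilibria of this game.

(P, s1): Player 1 gets 8 (best alternative 6); Player 2 gets 12 (best alternative 6). Neither deviates — NE.
(Q, s2): Player 1 gets 8 (best alternative 7); Player 2 gets 13 (best alternative 1). Neither deviates — NE.
(Q, s1) is not a NE: Player 1 would switch to P (8 > 6).
No other cell survives both best-response checks, so there are 2 pure NE.

2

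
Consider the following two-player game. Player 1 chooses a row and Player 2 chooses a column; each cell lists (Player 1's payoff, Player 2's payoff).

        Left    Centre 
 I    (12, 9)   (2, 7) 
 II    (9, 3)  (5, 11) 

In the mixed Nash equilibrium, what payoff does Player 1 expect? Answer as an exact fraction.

7

Player 2 mixes with probability q on Left, chosen so Player 1 is indifferent: 12q + 2(1−q) = 9q + 5(1−q) gives q = 1/2.
Player 1's expected payoff (from either row, since indifferent) is 12·1/2 + 2·1/2 = 7.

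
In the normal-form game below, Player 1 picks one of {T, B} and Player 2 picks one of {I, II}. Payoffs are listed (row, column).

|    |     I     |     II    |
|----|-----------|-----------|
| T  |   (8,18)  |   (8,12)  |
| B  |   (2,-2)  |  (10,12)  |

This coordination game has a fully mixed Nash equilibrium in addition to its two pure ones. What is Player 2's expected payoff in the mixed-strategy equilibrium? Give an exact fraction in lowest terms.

Player 1 mixes with probability p on T, chosen so Player 2 is indifferent: 18p + (-2)(1−p) = 12p + 12(1−p) gives p = 7/10.
Player 2's expected payoff is 18·7/10 + (-2)·3/10 = 12.

12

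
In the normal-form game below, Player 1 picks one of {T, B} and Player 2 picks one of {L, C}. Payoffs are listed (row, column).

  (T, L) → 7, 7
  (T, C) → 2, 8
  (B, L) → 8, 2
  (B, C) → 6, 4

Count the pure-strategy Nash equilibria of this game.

1

(B, C): Player 1 gets 6 (best alternative 2); Player 2 gets 4 (best alternative 2). Neither deviates — NE.
(T, L) is not a NE: Player 1 would switch to B (8 > 7).
No other cell survives both best-response checks, so there is 1 pure NE.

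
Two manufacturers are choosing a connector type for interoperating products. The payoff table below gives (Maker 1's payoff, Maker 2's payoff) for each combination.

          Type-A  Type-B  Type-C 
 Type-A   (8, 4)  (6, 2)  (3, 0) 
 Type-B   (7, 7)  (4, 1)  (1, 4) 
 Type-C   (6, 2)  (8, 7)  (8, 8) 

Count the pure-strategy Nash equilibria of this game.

Both Type-A: Maker 1 gets 8 (best alternative 7); Maker 2 gets 4 (best alternative 2). Neither deviates — NE.
Both Type-C: Maker 1 gets 8 (best alternative 3); Maker 2 gets 8 (best alternative 7). Neither deviates — NE.
Both Type-B is not a NE: Maker 1 would switch to Type-C (8 > 4).
No other cell survives both best-response checks, so there are 2 pure NE.

2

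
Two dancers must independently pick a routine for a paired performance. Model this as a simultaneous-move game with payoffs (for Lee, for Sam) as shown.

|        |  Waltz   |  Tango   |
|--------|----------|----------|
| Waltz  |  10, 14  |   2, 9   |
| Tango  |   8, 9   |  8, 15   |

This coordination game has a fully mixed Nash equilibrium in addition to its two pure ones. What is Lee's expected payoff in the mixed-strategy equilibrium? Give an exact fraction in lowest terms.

Sam mixes with probability q on Waltz, chosen so Lee is indifferent: 10q + 2(1−q) = 8q + 8(1−q) gives q = 3/4.
Lee's expected payoff (from either row, since indifferent) is 10·3/4 + 2·1/4 = 8.

8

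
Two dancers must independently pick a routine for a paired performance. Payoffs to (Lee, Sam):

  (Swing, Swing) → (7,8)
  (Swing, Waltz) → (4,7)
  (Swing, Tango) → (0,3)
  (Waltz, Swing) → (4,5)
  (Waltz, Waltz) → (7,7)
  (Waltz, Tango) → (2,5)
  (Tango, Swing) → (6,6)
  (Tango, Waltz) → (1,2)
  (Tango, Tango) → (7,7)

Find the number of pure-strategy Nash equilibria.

3

Both Swing: Lee gets 7 (best alternative 6); Sam gets 8 (best alternative 7). Neither deviates — NE.
Both Waltz: Lee gets 7 (best alternative 4); Sam gets 7 (best alternative 5). Neither deviates — NE.
Both Tango: Lee gets 7 (best alternative 2); Sam gets 7 (best alternative 6). Neither deviates — NE.
(Swing, Waltz) is not a NE: Lee would switch to Waltz (7 > 4).
No other cell survives both best-response checks, so there are 3 pure NE.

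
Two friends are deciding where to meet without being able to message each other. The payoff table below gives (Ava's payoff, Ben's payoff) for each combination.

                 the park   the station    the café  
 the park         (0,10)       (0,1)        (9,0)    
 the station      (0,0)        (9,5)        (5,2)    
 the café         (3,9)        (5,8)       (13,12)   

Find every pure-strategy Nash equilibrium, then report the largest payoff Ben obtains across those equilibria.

12

Both the station is a pure NE (Ava: 9 ≥ 5; Ben: 5 ≥ 2). Ben gets 5.
Both the café is a pure NE (Ava: 13 ≥ 9; Ben: 12 ≥ 9). Ben gets 12.
Every other cell has a profitable deviation for at least one player. Highest of {5, 12} is 12.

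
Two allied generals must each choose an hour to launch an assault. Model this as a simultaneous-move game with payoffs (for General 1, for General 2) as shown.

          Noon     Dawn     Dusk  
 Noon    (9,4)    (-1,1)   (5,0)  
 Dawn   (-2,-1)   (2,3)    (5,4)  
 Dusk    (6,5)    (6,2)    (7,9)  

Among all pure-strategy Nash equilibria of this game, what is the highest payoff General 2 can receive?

9

Both Noon is a pure NE (General 1: 9 ≥ 6; General 2: 4 ≥ 1). General 2 gets 4.
Both Dusk is a pure NE (General 1: 7 ≥ 5; General 2: 9 ≥ 5). General 2 gets 9.
Every other cell has a profitable deviation for at least one player. Highest of {4, 9} is 9.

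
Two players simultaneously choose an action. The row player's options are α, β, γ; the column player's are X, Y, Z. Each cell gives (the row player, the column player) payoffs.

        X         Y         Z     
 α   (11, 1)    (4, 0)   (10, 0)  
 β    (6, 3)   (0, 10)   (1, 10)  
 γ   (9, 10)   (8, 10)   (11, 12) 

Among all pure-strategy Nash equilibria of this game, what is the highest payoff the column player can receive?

12

(α, X) is a pure NE (the row player: 11 ≥ 9; the column player: 1 ≥ 0). The column player gets 1.
(γ, Z) is a pure NE (the row player: 11 ≥ 10; the column player: 12 ≥ 10). The column player gets 12.
Every other cell has a profitable deviation for at least one player. Highest of {1, 12} is 12.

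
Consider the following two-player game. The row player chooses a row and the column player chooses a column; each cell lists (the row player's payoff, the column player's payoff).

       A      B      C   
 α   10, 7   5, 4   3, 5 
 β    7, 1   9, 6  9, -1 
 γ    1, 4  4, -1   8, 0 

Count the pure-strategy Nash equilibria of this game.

(α, A): the row player gets 10 (best alternative 7); the column player gets 7 (best alternative 5). Neither deviates — NE.
(β, B): the row player gets 9 (best alternative 5); the column player gets 6 (best alternative 1). Neither deviates — NE.
(γ, C) is not a NE: the row player would switch to β (9 > 8).
No other cell survives both best-response checks, so there are 2 pure NE.

2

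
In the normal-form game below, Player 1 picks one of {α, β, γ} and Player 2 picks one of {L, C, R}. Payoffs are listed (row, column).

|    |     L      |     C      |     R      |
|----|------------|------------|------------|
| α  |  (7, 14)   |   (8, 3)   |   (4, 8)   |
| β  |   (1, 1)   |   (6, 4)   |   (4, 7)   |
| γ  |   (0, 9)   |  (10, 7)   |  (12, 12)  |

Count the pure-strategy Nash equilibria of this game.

(α, L): Player 1 gets 7 (best alternative 1); Player 2 gets 14 (best alternative 8). Neither deviates — NE.
(γ, R): Player 1 gets 12 (best alternative 4); Player 2 gets 12 (best alternative 9). Neither deviates — NE.
(β, C) is not a NE: Player 1 would switch to γ (10 > 6).
No other cell survives both best-response checks, so there are 2 pure NE.

2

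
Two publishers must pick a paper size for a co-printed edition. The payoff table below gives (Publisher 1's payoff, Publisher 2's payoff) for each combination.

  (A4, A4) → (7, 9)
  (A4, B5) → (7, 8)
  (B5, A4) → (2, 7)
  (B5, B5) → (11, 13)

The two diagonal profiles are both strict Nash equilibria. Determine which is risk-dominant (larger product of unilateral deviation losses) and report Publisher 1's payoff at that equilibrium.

At both A4: Publisher 1 loses 7 − 2 = 5 by deviating; Publisher 2 loses 9 − 8 = 1. Product = 5·1 = 5.
At both B5: Publisher 1 loses 11 − 7 = 4 by deviating; Publisher 2 loses 13 − 7 = 6. Product = 4·6 = 24.
24 > 5, so both B5 is risk-dominant. Publisher 1's payoff there is 11.

11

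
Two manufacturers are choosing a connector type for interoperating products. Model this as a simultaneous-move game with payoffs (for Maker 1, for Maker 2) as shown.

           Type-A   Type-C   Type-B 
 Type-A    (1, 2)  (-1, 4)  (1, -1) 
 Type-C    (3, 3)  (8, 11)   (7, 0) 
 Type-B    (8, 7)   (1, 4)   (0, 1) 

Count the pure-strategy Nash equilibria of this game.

Both Type-C: Maker 1 gets 8 (best alternative 1); Maker 2 gets 11 (best alternative 3). Neither deviates — NE.
(Type-B, Type-A): Maker 1 gets 8 (best alternative 3); Maker 2 gets 7 (best alternative 4). Neither deviates — NE.
Both Type-B is not a NE: Maker 1 would switch to Type-C (7 > 0).
No other cell survives both best-response checks, so there are 2 pure NE.

2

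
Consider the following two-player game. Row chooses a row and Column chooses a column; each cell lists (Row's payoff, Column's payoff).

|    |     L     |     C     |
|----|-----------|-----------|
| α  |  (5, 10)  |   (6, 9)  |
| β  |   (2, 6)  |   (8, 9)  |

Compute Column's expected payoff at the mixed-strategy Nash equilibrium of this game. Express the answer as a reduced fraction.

9

Row mixes with probability p on α, chosen so Column is indifferent: 10p + 6(1−p) = 9p + 9(1−p) gives p = 3/4.
Column's expected payoff is 10·3/4 + 6·1/4 = 9.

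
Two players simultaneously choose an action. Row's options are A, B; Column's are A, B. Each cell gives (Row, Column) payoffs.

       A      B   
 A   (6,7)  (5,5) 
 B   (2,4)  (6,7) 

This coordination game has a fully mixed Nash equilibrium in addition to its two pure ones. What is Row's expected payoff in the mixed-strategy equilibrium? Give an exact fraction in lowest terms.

26/5

Column mixes with probability q on A, chosen so Row is indifferent: 6q + 5(1−q) = 2q + 6(1−q) gives q = 1/5.
Row's expected payoff (from either row, since indifferent) is 6·1/5 + 5·4/5 = 26/5.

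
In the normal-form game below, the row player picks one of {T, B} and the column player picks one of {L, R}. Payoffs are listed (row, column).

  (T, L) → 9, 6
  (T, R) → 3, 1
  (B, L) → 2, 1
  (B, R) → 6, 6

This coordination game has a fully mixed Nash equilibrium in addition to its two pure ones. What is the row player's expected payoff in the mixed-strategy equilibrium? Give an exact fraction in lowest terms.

24/5

The column player mixes with probability q on L, chosen so the row player is indifferent: 9q + 3(1−q) = 2q + 6(1−q) gives q = 3/10.
The row player's expected payoff (from either row, since indifferent) is 9·3/10 + 3·7/10 = 24/5.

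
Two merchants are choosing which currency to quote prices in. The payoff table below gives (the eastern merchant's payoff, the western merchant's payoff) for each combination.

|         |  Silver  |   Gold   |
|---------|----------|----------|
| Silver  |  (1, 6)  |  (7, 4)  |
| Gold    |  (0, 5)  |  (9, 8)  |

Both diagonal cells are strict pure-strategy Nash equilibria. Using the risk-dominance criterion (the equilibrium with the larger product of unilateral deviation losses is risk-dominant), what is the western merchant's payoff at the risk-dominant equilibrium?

At both Silver: the eastern merchant loses 1 − 0 = 1 by deviating; the western merchant loses 6 − 4 = 2. Product = 1·2 = 2.
At both Gold: the eastern merchant loses 9 − 7 = 2 by deviating; the western merchant loses 8 − 5 = 3. Product = 2·3 = 6.
6 > 2, so both Gold is risk-dominant. The western merchant's payoff there is 8.

8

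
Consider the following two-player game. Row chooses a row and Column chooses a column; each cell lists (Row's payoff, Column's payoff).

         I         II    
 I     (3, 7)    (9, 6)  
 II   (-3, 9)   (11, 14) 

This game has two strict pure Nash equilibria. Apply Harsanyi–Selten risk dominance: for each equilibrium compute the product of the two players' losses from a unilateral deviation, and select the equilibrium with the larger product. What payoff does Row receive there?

At both I: Row loses 3 − (-3) = 6 by deviating; Column loses 7 − 6 = 1. Product = 6·1 = 6.
At both II: Row loses 11 − 9 = 2 by deviating; Column loses 14 − 9 = 5. Product = 2·5 = 10.
10 > 6, so both II is risk-dominant. Row's payoff there is 11.

11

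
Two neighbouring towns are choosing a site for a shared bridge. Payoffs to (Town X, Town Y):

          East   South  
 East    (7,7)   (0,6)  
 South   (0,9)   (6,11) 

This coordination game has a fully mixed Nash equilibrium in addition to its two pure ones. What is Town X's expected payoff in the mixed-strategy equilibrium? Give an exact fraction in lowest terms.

Town Y mixes with probability q on East, chosen so Town X is indifferent: 7q + 0(1−q) = 0q + 6(1−q) gives q = 6/13.
Town X's expected payoff (from either row, since indifferent) is 7·6/13 + 0·7/13 = 42/13.

42/13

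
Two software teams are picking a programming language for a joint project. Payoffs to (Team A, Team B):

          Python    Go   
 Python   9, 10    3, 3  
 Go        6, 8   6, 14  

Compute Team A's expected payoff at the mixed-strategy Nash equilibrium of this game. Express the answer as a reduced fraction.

Team B mixes with probability q on Python, chosen so Team A is indifferent: 9q + 3(1−q) = 6q + 6(1−q) gives q = 1/2.
Team A's expected payoff (from either row, since indifferent) is 9·1/2 + 3·1/2 = 6.

6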